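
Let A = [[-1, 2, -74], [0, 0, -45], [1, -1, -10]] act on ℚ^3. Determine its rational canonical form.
R = [[0, 0, -45], [1, 0, -39], [0, 1, -11]]

The invariant factors of A (the non-unit diagonal entries of the Smith normal form of xI - A over ℚ[x]) are (x + 3)^2(x + 5), each dividing the next. The characteristic polynomial is their product, (x + 3)^2(x + 5).

The rational canonical form is the block-diagonal matrix of companion matrices C(f_i):
R = [[0, 0, -45], [1, 0, -39], [0, 1, -11]].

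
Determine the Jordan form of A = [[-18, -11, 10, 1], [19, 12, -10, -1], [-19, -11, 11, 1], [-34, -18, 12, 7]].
J = [[1, 0, 0, 0], [0, 1, 0, 0], [0, 0, 5, 1], [0, 0, 0, 5]]

The characteristic polynomial is det(xI - A) = (x - 5)^2(x - 1)^2, so the eigenvalues are 1 (algebraic multiplicity 2), 5 (algebraic multiplicity 2).

For λ = 1: rank(A - I) = 2. The eigenspace has dimension 4 - 2 = 2, so there are 2 Jordan blocks; the rank sequence gives block sizes [1, 1].

For λ = 5: rank(A - 5I) = 3, rank((A - 5I)^2) = 2. The eigenspace has dimension 4 - 3 = 1, so there is 1 Jordan block; the rank sequence gives block sizes [2].

Assembling the blocks gives the Jordan form J above.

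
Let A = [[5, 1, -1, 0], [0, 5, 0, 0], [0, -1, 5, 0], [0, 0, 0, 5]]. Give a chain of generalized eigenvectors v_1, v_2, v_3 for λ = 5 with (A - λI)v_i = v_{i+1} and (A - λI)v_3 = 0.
We seek v_1 ∈ ker((A - 5I)^3) \ ker((A - 5I)^2), then set v_{i+1} = (A - 5I) v_i.

One such chain is v_1 = [[2, 1, 1, -1]]^T, v_2 = [[0, 0, -1, 0]]^T, v_3 = [[1, 0, 0, 0]]^T. Check: (A - 5I) v_3 = [[0, 0, 0, 0]]^T = 0.

v_1 = [[2, 1, 1, -1]]^T, v_2 = [[0, 0, -1, 0]]^T, v_3 = [[1, 0, 0, 0]]^T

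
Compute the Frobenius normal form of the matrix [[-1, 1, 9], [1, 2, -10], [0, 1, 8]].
R = [[0, 0, -25], [1, 0, -15], [0, 1, 9]]

The invariant factors of A (the non-unit diagonal entries of the Smith normal form of xI - A over ℚ[x]) are (x - 5)^2(x + 1), each dividing the next. The characteristic polynomial is their product, (x - 5)^2(x + 1).

The rational canonical form is the block-diagonal matrix of companion matrices C(f_i):
R = [[0, 0, -25], [1, 0, -15], [0, 1, 9]].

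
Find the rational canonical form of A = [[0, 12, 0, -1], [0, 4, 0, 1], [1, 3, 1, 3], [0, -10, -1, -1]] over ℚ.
R = [[0, 0, 0, -16], [1, 0, 0, 16], [0, 1, 0, -12], [0, 0, 1, 4]]

The invariant factors of A (the non-unit diagonal entries of the Smith normal form of xI - A over ℚ[x]) are (x^2 - 2x + 4)^2, each dividing the next. The characteristic polynomial is their product, (x^2 - 2x + 4)^2.

The rational canonical form is the block-diagonal matrix of companion matrices C(f_i):
R = [[0, 0, 0, -16], [1, 0, 0, 16], [0, 1, 0, -12], [0, 0, 1, 4]].

Note the characteristic polynomial does not split into linear factors over ℚ, so A has no Jordan form over ℚ; the rational canonical form exists over any field.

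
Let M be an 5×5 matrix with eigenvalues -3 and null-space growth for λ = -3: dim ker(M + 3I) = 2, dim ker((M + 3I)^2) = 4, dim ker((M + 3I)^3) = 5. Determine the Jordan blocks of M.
Jordan blocks: (-3, 3), (-3, 2)

λ = -3: successive nullity increments [2, 2, 1] count blocks of size ≥ k; block sizes are [3, 2].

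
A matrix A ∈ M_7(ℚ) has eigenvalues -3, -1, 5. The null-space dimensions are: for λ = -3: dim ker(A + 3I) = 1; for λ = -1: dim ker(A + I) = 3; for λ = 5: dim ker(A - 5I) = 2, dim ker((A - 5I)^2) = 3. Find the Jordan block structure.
Jordan blocks: (-3, 1), (-1, 1), (-1, 1), (-1, 1), (5, 2), (5, 1)

λ = -3: successive nullity increments [1] count blocks of size ≥ k; block sizes are [1].
λ = -1: successive nullity increments [3] count blocks of size ≥ k; block sizes are [1, 1, 1].
λ = 5: successive nullity increments [2, 1] count blocks of size ≥ k; block sizes are [2, 1].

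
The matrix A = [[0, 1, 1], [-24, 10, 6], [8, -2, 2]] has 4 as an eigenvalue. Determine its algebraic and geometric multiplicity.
algebraic multiplicity 3, geometric multiplicity 2

The characteristic polynomial is (x - 4)^3, so the factor x - 4 appears with exponent 3: the algebraic multiplicity is 3.

rank(A - 4I) = 1, so the eigenspace has dimension 3 - 1 = 2: the geometric multiplicity is 2.

Since 2 < 3, A is not diagonalizable.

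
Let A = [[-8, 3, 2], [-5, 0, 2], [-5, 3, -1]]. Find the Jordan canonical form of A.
J = [[-3, 1, 0], [0, -3, 0], [0, 0, -3]]

The characteristic polynomial is det(xI - A) = (x + 3)^3, so the eigenvalues are -3 (algebraic multiplicity 3).

For λ = -3: rank(A + 3I) = 1, rank((A + 3I)^2) = 0. The eigenspace has dimension 3 - 1 = 2, so there are 2 Jordan blocks; the rank sequence gives block sizes [2, 1].

Assembling the blocks gives the Jordan form J above.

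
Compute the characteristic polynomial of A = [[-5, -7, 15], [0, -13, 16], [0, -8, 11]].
xI - A = [[x + 5, 7, -15], [0, x + 13, -16], [0, 8, x - 11]].

Expanding det(xI - A) along the first row:
det(xI - A) = + (x + 5)·det([[x + 13, -16], [8, x - 11]]) - (7)·det([[0, -16], [0, x - 11]]) + (-15)·det([[0, x + 13], [0, 8]]).

Evaluating gives χ_A(x) = x^3 + 7x^2 - 5x - 75 = (x - 3)(x + 5)^2.

χ_A(x) = (x - 3)(x + 5)^2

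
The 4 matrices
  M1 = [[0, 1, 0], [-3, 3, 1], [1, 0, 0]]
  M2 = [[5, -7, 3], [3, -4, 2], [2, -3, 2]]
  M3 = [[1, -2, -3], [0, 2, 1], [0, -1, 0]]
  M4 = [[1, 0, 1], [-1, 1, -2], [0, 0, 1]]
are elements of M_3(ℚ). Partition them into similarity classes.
1 class: {M1, M2, M3, M4}

Characteristic polynomials: χ_{M1} = (x - 1)^3, χ_{M2} = (x - 1)^3, χ_{M3} = (x - 1)^3, χ_{M4} = (x - 1)^3.

{M1, M2, M3, M4}: invariant factors (x - 1)^3.

Matrices are similar if and only if their invariant-factor lists agree; the partition into similarity classes is {M1, M2, M3, M4}.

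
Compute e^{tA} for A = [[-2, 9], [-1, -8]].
e^{tA} = [[(3*t + 1)*e^{-5*t}, 9*t*e^{-5*t}], [-t*e^{-5*t}, (1 - 3*t)*e^{-5*t}]]

A has Jordan form J = [[-5, 1], [0, -5]] with A = PJP^{-1}, so e^{tA} = P e^{tJ} P^{-1}.

For a Jordan block J_k(λ), e^{tJ_k(λ)} = e^{λt} · (I + tN + t^2 N^2/2! + ... + t^{k-1} N^{k-1}/(k-1)!) where N is the nilpotent superdiagonal part.

Assembling the blocks and conjugating back gives the entries of e^{tA} as shown above.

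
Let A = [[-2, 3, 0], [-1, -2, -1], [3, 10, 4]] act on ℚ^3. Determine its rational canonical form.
The invariant factors of A (the non-unit diagonal entries of the Smith normal form of xI - A over ℚ[x]) are x^3 + x + 1, each dividing the next. The characteristic polynomial is their product, x^3 + x + 1.

The rational canonical form is the block-diagonal matrix of companion matrices C(f_i):
R = [[0, 0, -1], [1, 0, -1], [0, 1, 0]].

Note the characteristic polynomial does not split into linear factors over ℚ, so A has no Jordan form over ℚ; the rational canonical form exists over any field.

R = [[0, 0, -1], [1, 0, -1], [0, 1, 0]]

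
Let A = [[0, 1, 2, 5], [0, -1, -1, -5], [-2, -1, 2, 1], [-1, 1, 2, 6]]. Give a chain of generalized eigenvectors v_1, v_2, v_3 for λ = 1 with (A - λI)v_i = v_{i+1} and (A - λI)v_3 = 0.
v_1 = [[-2, 2, 0, -1]]^T, v_2 = [[-1, 1, 1, -1]]^T, v_3 = [[-1, 2, 1, -1]]^T

We seek v_1 ∈ ker((A - I)^3) \ ker((A - I)^2), then set v_{i+1} = (A - I) v_i.

One such chain is v_1 = [[-2, 2, 0, -1]]^T, v_2 = [[-1, 1, 1, -1]]^T, v_3 = [[-1, 2, 1, -1]]^T. Check: (A - I) v_3 = [[0, 0, 0, 0]]^T = 0.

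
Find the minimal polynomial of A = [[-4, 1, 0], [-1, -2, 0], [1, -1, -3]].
The characteristic polynomial factors as (x + 3)^3. The minimal polynomial is ∏(x - λ)^{k_λ} where k_λ is the size of the largest Jordan block at λ.

For λ = -3: rank(A + 3I) = 1, and the largest Jordan block has size 2 (the smallest k with rank((A + 3I)^k) = rank((A + 3I)^(k+1))).

So m_A(x) = (x + 3)^2.

m_A(x) = (x + 3)^2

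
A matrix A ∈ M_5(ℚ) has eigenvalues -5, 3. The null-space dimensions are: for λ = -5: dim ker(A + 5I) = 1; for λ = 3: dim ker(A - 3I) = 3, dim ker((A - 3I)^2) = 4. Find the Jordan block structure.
Jordan blocks: (-5, 1), (3, 2), (3, 1), (3, 1)

λ = -5: successive nullity increments [1] count blocks of size ≥ k; block sizes are [1].
λ = 3: successive nullity increments [3, 1] count blocks of size ≥ k; block sizes are [2, 1, 1].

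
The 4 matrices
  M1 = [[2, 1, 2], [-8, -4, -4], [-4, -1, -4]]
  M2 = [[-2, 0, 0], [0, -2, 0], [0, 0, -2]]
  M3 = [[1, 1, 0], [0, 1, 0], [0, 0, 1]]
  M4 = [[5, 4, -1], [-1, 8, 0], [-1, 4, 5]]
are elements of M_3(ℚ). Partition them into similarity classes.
Characteristic polynomials: χ_{M1} = (x + 2)^3, χ_{M2} = (x + 2)^3, χ_{M3} = (x - 1)^3, χ_{M4} = (x - 6)^3.

{M1}: invariant factors x + 2, (x + 2)^2.

{M2}: invariant factors x + 2, x + 2, x + 2.

{M3}: invariant factors x - 1, (x - 1)^2.

{M4}: invariant factors (x - 6)^3.

Matrices are similar if and only if their invariant-factor lists agree; the partition into similarity classes is {M1}, {M2}, {M3}, {M4}.

4 classes: {M1}, {M2}, {M3}, {M4}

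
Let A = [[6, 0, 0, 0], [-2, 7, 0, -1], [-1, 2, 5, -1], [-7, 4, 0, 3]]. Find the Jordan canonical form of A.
The characteristic polynomial is det(xI - A) = (x - 6)(x - 5)^3, so the eigenvalues are 5 (algebraic multiplicity 3), 6 (algebraic multiplicity 1).

For λ = 5: rank(A - 5I) = 2, rank((A - 5I)^2) = 1. The eigenspace has dimension 4 - 2 = 2, so there are 2 Jordan blocks; the rank sequence gives block sizes [2, 1].

For λ = 6: algebraic multiplicity 1 gives one 1×1 block.

Assembling the blocks gives the Jordan form J above.

J = [[5, 1, 0, 0], [0, 5, 0, 0], [0, 0, 5, 0], [0, 0, 0, 6]]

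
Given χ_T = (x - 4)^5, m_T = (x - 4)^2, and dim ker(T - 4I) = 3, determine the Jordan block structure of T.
λ = 4: algebraic multiplicity 5 (exponent in χ_T), largest block size 2 (exponent in m_T), 3 blocks (geometric multiplicity). These force block sizes [2, 2, 1].

Jordan blocks: (4, 2), (4, 2), (4, 1)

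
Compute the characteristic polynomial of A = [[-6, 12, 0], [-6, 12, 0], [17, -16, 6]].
xI - A = [[x + 6, -12, 0], [6, x - 12, 0], [-17, 16, x - 6]].

Expanding det(xI - A) along the first row:
det(xI - A) = + (x + 6)·det([[x - 12, 0], [16, x - 6]]) - (-12)·det([[6, 0], [-17, x - 6]]) + (0)·det([[6, x - 12], [-17, 16]]).

Evaluating gives χ_A(x) = x^3 - 12x^2 + 36x = x(x - 6)^2.

χ_A(x) = x(x - 6)^2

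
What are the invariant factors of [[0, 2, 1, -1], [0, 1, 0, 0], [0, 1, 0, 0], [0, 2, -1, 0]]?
x^3(x - 1)

The Jordan structure of A has elementary divisors x^3, (x - 1). Arranging the block sizes at each eigenvalue in decreasing order and taking row products gives the invariant factors.

Invariant factors (smallest first, each dividing the next): x^3(x - 1).

Check: the last factor x^3(x - 1) is the minimal polynomial, and the product x^3(x - 1) is the characteristic polynomial.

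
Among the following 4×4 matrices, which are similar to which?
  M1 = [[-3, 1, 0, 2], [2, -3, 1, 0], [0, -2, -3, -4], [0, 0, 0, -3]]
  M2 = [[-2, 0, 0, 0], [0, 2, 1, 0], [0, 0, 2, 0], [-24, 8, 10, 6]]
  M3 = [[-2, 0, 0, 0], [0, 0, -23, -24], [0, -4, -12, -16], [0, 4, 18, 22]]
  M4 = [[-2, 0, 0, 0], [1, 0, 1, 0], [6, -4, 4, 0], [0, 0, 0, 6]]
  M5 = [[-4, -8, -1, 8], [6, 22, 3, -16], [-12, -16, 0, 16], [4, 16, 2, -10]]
2 classes: {M1}, {M2, M3, M4, M5}

Characteristic polynomials: χ_{M1} = (x + 3)^4, χ_{M2} = (x - 6)(x - 2)^2(x + 2), χ_{M3} = (x - 6)(x - 2)^2(x + 2), χ_{M4} = (x - 6)(x - 2)^2(x + 2), χ_{M5} = (x - 6)(x - 2)^2(x + 2).

{M1}: invariant factors x + 3, (x + 3)^3.

{M2, M3, M4, M5}: invariant factors (x - 6)(x - 2)^2(x + 2).

Matrices are similar if and only if their invariant-factor lists agree; the partition into similarity classes is {M1}, {M2, M3, M4, M5}.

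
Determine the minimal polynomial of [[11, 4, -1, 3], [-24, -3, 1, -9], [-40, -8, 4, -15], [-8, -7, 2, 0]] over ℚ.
The characteristic polynomial factors as (x - 3)^4. The minimal polynomial is ∏(x - λ)^{k_λ} where k_λ is the size of the largest Jordan block at λ.

For λ = 3: rank(A - 3I) = 2, and the largest Jordan block has size 3 (the smallest k with rank((A - 3I)^k) = rank((A - 3I)^(k+1))).

So m_A(x) = (x - 3)^3.

m_A(x) = (x - 3)^3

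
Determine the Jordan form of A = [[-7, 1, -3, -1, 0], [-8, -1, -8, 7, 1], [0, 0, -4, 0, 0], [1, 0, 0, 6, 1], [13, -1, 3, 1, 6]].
The characteristic polynomial is det(xI - A) = (x - 6)^2(x + 4)^3, so the eigenvalues are -4 (algebraic multiplicity 3), 6 (algebraic multiplicity 2).

For λ = -4: rank(A + 4I) = 4, rank((A + 4I)^2) = 3, rank((A + 4I)^3) = 2. The eigenspace has dimension 5 - 4 = 1, so there is 1 Jordan block; the rank sequence gives block sizes [3].

For λ = 6: rank(A - 6I) = 4, rank((A - 6I)^2) = 3. The eigenspace has dimension 5 - 4 = 1, so there is 1 Jordan block; the rank sequence gives block sizes [2].

Assembling the blocks gives the Jordan form J above.

J = [[-4, 1, 0, 0, 0], [0, -4, 1, 0, 0], [0, 0, -4, 0, 0], [0, 0, 0, 6, 1], [0, 0, 0, 0, 6]]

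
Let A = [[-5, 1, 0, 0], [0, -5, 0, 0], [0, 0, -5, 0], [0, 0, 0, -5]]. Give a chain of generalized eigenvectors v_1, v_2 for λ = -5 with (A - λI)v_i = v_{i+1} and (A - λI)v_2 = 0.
We seek v_1 ∈ ker((A + 5I)^2) \ ker(A + 5I), then set v_{i+1} = (A + 5I) v_i.

One such chain is v_1 = [[-2, 1, 0, 0]]^T, v_2 = [[1, 0, 0, 0]]^T. Check: (A + 5I) v_2 = [[0, 0, 0, 0]]^T = 0.

v_1 = [[-2, 1, 0, 0]]^T, v_2 = [[1, 0, 0, 0]]^T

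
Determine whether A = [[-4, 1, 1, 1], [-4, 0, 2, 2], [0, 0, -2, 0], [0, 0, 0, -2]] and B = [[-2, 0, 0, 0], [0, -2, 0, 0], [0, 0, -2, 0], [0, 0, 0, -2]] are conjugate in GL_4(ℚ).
Both have characteristic polynomial (x + 2)^4, but the minimal polynomial of A is (x + 2)^2 while the minimal polynomial of B is x + 2. The minimal polynomial is a similarity invariant, so A and B are not similar.

No.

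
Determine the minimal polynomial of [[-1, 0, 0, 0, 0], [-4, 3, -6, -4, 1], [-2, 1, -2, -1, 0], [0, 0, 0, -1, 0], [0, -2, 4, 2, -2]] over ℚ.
The characteristic polynomial factors as x^2(x + 1)^3. The minimal polynomial is ∏(x - λ)^{k_λ} where k_λ is the size of the largest Jordan block at λ.

For λ = -1: rank(A + I) = 2, and the largest Jordan block has size 1 (the smallest k with rank((A + I)^k) = rank((A + I)^(k+1))).
For λ = 0: rank(A) = 4, and the largest Jordan block has size 2 (the smallest k with rank(A^k) = rank(A^(k+1))).

So m_A(x) = x^2(x + 1).

m_A(x) = x^2(x + 1)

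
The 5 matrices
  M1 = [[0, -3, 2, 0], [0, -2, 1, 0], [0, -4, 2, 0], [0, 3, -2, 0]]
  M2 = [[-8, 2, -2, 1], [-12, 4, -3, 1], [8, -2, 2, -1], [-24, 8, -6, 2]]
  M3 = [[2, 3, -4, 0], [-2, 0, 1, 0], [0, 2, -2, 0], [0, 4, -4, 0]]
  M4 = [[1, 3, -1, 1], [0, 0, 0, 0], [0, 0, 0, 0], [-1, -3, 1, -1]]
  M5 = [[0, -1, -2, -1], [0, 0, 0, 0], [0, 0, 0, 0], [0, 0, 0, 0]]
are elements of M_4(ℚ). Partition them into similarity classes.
Characteristic polynomials: χ_{M1} = x^4, χ_{M2} = x^4, χ_{M3} = x^4, χ_{M4} = x^4, χ_{M5} = x^4.

{M1, M2, M3}: invariant factors x, x^3.

{M4, M5}: invariant factors x, x, x^2.

Matrices are similar if and only if their invariant-factor lists agree; the partition into similarity classes is {M1, M2, M3}, {M4, M5}.

2 classes: {M1, M2, M3}, {M4, M5}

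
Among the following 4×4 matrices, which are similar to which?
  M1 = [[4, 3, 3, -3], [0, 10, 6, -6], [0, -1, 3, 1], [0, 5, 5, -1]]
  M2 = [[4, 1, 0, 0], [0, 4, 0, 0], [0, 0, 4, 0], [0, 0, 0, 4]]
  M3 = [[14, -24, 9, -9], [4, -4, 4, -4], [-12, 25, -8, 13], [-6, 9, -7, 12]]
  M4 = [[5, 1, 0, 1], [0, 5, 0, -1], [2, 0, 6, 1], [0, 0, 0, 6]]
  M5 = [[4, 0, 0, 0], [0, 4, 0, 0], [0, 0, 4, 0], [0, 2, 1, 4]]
3 classes: {M1, M2, M5}, {M3}, {M4}

Characteristic polynomials: χ_{M1} = (x - 4)^4, χ_{M2} = (x - 4)^4, χ_{M3} = x(x - 5)^2(x - 4), χ_{M4} = (x - 6)^2(x - 5)^2, χ_{M5} = (x - 4)^4.

{M1, M2, M5}: invariant factors x - 4, x - 4, (x - 4)^2.

{M3}: invariant factors x(x - 5)^2(x - 4).

{M4}: invariant factors (x - 6)^2(x - 5)^2.

Matrices are similar if and only if their invariant-factor lists agree; the partition into similarity classes is {M1, M2, M5}, {M3}, {M4}.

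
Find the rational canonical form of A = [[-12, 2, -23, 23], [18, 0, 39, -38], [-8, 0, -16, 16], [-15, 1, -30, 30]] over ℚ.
R = [[0, 0, 0, 8], [1, 0, 0, -14], [0, 1, 0, 5], [0, 0, 1, 2]]

The invariant factors of A (the non-unit diagonal entries of the Smith normal form of xI - A over ℚ[x]) are (x - 2)(x - 1)(x^2 + x - 4), each dividing the next. The characteristic polynomial is their product, (x - 2)(x - 1)(x^2 + x - 4).

The rational canonical form is the block-diagonal matrix of companion matrices C(f_i):
R = [[0, 0, 0, 8], [1, 0, 0, -14], [0, 1, 0, 5], [0, 0, 1, 2]].

Note the characteristic polynomial does not split into linear factors over ℚ, so A has no Jordan form over ℚ; the rational canonical form exists over any field.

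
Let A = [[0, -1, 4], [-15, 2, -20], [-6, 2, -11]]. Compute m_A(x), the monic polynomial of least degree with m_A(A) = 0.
m_A(x) = (x + 3)^2

The characteristic polynomial factors as (x + 3)^3. The minimal polynomial is ∏(x - λ)^{k_λ} where k_λ is the size of the largest Jordan block at λ.

For λ = -3: rank(A + 3I) = 1, and the largest Jordan block has size 2 (the smallest k with rank((A + 3I)^k) = rank((A + 3I)^(k+1))).

So m_A(x) = (x + 3)^2.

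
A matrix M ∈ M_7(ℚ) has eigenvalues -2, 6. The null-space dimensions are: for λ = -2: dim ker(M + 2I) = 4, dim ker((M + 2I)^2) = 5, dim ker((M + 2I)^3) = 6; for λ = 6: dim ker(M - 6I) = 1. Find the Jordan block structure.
λ = -2: successive nullity increments [4, 1, 1] count blocks of size ≥ k; block sizes are [3, 1, 1, 1].
λ = 6: successive nullity increments [1] count blocks of size ≥ k; block sizes are [1].

Jordan blocks: (-2, 3), (-2, 1), (-2, 1), (-2, 1), (6, 1)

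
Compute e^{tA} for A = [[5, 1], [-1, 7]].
A has Jordan form J = [[6, 1], [0, 6]] with A = PJP^{-1}, so e^{tA} = P e^{tJ} P^{-1}.

For a Jordan block J_k(λ), e^{tJ_k(λ)} = e^{λt} · (I + tN + t^2 N^2/2! + ... + t^{k-1} N^{k-1}/(k-1)!) where N is the nilpotent superdiagonal part.

Assembling the blocks and conjugating back gives the entries of e^{tA} as shown above.

e^{tA} = [[(1 - t)*e^{6*t}, t*e^{6*t}], [-t*e^{6*t}, (t + 1)*e^{6*t}]]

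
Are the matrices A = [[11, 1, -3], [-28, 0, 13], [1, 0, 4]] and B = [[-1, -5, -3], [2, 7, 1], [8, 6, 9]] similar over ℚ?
Two matrices over a field are similar if and only if they have the same invariant factors.

Both A and B have characteristic polynomial (x - 5)^3 and minimal polynomial (x - 5)^3. Computing further, both have invariant factors (x - 5)^3. Hence A and B are similar.

Yes.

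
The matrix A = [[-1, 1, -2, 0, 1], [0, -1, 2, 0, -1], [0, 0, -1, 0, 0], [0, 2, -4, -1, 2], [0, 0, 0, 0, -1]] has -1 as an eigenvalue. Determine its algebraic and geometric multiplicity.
The characteristic polynomial is (x + 1)^5, so the factor x + 1 appears with exponent 5: the algebraic multiplicity is 5.

rank(A + I) = 2, so the eigenspace has dimension 5 - 2 = 3: the geometric multiplicity is 3.

Since 3 < 5, A is not diagonalizable.

algebraic multiplicity 5, geometric multiplicity 3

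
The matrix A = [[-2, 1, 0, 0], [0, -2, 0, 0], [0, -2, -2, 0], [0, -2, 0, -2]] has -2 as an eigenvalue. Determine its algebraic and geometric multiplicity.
algebraic multiplicity 4, geometric multiplicity 3

The characteristic polynomial is (x + 2)^4, so the factor x + 2 appears with exponent 4: the algebraic multiplicity is 4.

rank(A + 2I) = 1, so the eigenspace has dimension 4 - 1 = 3: the geometric multiplicity is 3.

Since 3 < 4, A is not diagonalizable.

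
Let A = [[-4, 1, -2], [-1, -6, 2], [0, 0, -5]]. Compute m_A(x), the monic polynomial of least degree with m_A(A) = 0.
m_A(x) = (x + 5)^2

The characteristic polynomial factors as (x + 5)^3. The minimal polynomial is ∏(x - λ)^{k_λ} where k_λ is the size of the largest Jordan block at λ.

For λ = -5: rank(A + 5I) = 1, and the largest Jordan block has size 2 (the smallest k with rank((A + 5I)^k) = rank((A + 5I)^(k+1))).

So m_A(x) = (x + 5)^2.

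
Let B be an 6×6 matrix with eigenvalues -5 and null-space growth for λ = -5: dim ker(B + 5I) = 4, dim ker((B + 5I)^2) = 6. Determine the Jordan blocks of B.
Jordan blocks: (-5, 2), (-5, 2), (-5, 1), (-5, 1)

λ = -5: successive nullity increments [4, 2] count blocks of size ≥ k; block sizes are [2, 2, 1, 1].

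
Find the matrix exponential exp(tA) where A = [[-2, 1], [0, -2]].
A has Jordan form J = [[-2, 1], [0, -2]] with A = PJP^{-1}, so e^{tA} = P e^{tJ} P^{-1}.

For a Jordan block J_k(λ), e^{tJ_k(λ)} = e^{λt} · (I + tN + t^2 N^2/2! + ... + t^{k-1} N^{k-1}/(k-1)!) where N is the nilpotent superdiagonal part.

Assembling the blocks and conjugating back gives the entries of e^{tA} as shown above.

e^{tA} = [[e^{-2*t}, t*e^{-2*t}], [0, e^{-2*t}]]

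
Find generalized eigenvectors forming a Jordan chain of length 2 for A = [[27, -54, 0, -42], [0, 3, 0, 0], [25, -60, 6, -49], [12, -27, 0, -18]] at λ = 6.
We seek v_1 ∈ ker((A - 6I)^2) \ ker(A - 6I), then set v_{i+1} = (A - 6I) v_i.

One such chain is v_1 = [[2, 0, 2, 1]]^T, v_2 = [[0, 0, 1, 0]]^T. Check: (A - 6I) v_2 = [[0, 0, 0, 0]]^T = 0.

v_1 = [[2, 0, 2, 1]]^T, v_2 = [[0, 0, 1, 0]]^T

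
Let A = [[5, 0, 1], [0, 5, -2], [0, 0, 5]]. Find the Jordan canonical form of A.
The characteristic polynomial is det(xI - A) = (x - 5)^3, so the eigenvalues are 5 (algebraic multiplicity 3).

For λ = 5: rank(A - 5I) = 1, rank((A - 5I)^2) = 0. The eigenspace has dimension 3 - 1 = 2, so there are 2 Jordan blocks; the rank sequence gives block sizes [2, 1].

Assembling the blocks gives the Jordan form J above.

J = [[5, 1, 0], [0, 5, 0], [0, 0, 5]]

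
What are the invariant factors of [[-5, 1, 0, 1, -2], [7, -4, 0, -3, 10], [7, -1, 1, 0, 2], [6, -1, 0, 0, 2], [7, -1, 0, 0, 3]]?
x - 1, (x - 1)^2(x + 4)^2

The Jordan structure of A has elementary divisors (x + 4)^2, (x - 1)^2, (x - 1). Arranging the block sizes at each eigenvalue in decreasing order and taking row products gives the invariant factors.

Invariant factors (smallest first, each dividing the next): x - 1, (x - 1)^2(x + 4)^2.

Check: the last factor (x - 1)^2(x + 4)^2 is the minimal polynomial, and the product (x - 1)^3(x + 4)^2 is the characteristic polynomial.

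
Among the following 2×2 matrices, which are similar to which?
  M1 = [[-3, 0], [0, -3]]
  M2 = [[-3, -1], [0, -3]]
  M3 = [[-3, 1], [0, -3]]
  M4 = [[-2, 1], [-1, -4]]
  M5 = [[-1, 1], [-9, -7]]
3 classes: {M1}, {M2, M3, M4}, {M5}

Characteristic polynomials: χ_{M1} = (x + 3)^2, χ_{M2} = (x + 3)^2, χ_{M3} = (x + 3)^2, χ_{M4} = (x + 3)^2, χ_{M5} = (x + 4)^2.

{M1}: invariant factors x + 3, x + 3.

{M2, M3, M4}: invariant factors (x + 3)^2.

{M5}: invariant factors (x + 4)^2.

Matrices are similar if and only if their invariant-factor lists agree; the partition into similarity classes is {M1}, {M2, M3, M4}, {M5}.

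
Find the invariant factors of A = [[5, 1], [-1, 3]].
The Jordan structure of A has elementary divisors (x - 4)^2. Arranging the block sizes at each eigenvalue in decreasing order and taking row products gives the invariant factors.

Invariant factors (smallest first, each dividing the next): (x - 4)^2.

Check: the last factor (x - 4)^2 is the minimal polynomial, and the product (x - 4)^2 is the characteristic polynomial.

(x - 4)^2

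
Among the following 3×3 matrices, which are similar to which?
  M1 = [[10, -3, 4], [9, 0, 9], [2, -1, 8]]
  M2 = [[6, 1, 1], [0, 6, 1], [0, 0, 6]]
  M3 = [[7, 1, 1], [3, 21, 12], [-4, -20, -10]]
Characteristic polynomials: χ_{M1} = (x - 6)^3, χ_{M2} = (x - 6)^3, χ_{M3} = (x - 6)^3.

{M1, M2, M3}: invariant factors (x - 6)^3.

Matrices are similar if and only if their invariant-factor lists agree; the partition into similarity classes is {M1, M2, M3}.

1 class: {M1, M2, M3}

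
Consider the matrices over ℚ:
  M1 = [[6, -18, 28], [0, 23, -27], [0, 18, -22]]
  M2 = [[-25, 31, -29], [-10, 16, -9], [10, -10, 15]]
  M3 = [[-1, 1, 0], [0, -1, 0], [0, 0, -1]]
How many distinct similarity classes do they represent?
3 classes: {M1}, {M2}, {M3}

Characteristic polynomials: χ_{M1} = (x - 6)(x - 5)(x + 4), χ_{M2} = (x - 6)(x - 5)(x + 5), χ_{M3} = (x + 1)^3.

{M1}: invariant factors (x - 6)(x - 5)(x + 4).

{M2}: invariant factors (x - 6)(x - 5)(x + 5).

{M3}: invariant factors x + 1, (x + 1)^2.

Matrices are similar if and only if their invariant-factor lists agree; the partition into similarity classes is {M1}, {M2}, {M3}.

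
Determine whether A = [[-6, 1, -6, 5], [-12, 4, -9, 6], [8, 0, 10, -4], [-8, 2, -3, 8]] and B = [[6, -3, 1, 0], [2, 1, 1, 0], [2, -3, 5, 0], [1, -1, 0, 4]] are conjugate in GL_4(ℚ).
Yes.

Two matrices over a field are similar if and only if they have the same invariant factors.

Both A and B have characteristic polynomial (x - 4)^4 and minimal polynomial (x - 4)^2. Computing further, both have invariant factors (x - 4)^2, (x - 4)^2. Hence A and B are similar.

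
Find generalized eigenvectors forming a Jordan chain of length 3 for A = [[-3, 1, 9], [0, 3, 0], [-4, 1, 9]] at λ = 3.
v_1 = [[-3, 1, -2]]^T, v_2 = [[1, 0, 1]]^T, v_3 = [[3, 0, 2]]^T

We seek v_1 ∈ ker((A - 3I)^3) \ ker((A - 3I)^2), then set v_{i+1} = (A - 3I) v_i.

One such chain is v_1 = [[-3, 1, -2]]^T, v_2 = [[1, 0, 1]]^T, v_3 = [[3, 0, 2]]^T. Check: (A - 3I) v_3 = [[0, 0, 0]]^T = 0.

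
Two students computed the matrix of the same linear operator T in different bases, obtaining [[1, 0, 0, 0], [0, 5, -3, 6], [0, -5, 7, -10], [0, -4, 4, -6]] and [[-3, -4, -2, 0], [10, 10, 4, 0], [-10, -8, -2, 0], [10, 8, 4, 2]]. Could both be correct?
Both have characteristic polynomial (x - 2)^3(x - 1), but the minimal polynomial of A is (x - 2)^2(x - 1) while the minimal polynomial of B is (x - 2)(x - 1). The minimal polynomial is a similarity invariant, so A and B are not similar.

No.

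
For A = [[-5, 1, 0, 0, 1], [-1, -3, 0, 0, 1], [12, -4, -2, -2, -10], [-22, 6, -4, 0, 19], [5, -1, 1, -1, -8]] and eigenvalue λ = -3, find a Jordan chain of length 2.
We seek v_1 ∈ ker((A + 3I)^2) \ ker(A + 3I), then set v_{i+1} = (A + 3I) v_i.

One such chain is v_1 = [[2, 2, -2, 2, 1]]^T, v_2 = [[-1, -1, 0, 1, -1]]^T. Check: (A + 3I) v_2 = [[0, 0, 0, 0, 0]]^T = 0.

v_1 = [[2, 2, -2, 2, 1]]^T, v_2 = [[-1, -1, 0, 1, -1]]^T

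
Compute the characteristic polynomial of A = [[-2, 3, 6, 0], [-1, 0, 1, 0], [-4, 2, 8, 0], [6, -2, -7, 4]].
xI - A = [[x + 2, -3, -6, 0], [1, x, -1, 0], [4, -2, x - 8, 0], [-6, 2, 7, x - 4]].

Expanding det(xI - A) along the first row:
det(xI - A) = + (x + 2)·det([[x, -1, 0], [-2, x - 8, 0], [2, 7, x - 4]]) - (-3)·det([[1, -1, 0], [4, x - 8, 0], [-6, 7, x - 4]]) + (-6)·det([[1, x, 0], [4, -2, 0], [-6, 2, x - 4]]) - (0)·det([[1, x, -1], [4, -2, x - 8], [-6, 2, 7]]).

Evaluating gives χ_A(x) = x^4 - 10x^3 + 33x^2 - 40x + 16 = (x - 4)^2(x - 1)^2.

χ_A(x) = (x - 4)^2(x - 1)^2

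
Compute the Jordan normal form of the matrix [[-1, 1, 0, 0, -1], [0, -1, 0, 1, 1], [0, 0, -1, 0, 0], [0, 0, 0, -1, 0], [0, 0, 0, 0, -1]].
J = [[-1, 1, 0, 0, 0], [0, -1, 1, 0, 0], [0, 0, -1, 0, 0], [0, 0, 0, -1, 0], [0, 0, 0, 0, -1]]

The characteristic polynomial is det(xI - A) = (x + 1)^5, so the eigenvalues are -1 (algebraic multiplicity 5).

For λ = -1: rank(A + I) = 2, rank((A + I)^2) = 1, rank((A + I)^3) = 0. The eigenspace has dimension 5 - 2 = 3, so there are 3 Jordan blocks; the rank sequence gives block sizes [3, 1, 1].

Assembling the blocks gives the Jordan form J above.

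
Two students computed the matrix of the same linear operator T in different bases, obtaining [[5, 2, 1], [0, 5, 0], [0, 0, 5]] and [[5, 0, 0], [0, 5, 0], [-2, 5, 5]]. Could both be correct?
Yes.

Two matrices over a field are similar if and only if they have the same invariant factors.

Both A and B have characteristic polynomial (x - 5)^3 and minimal polynomial (x - 5)^2. Computing further, both have invariant factors x - 5, (x - 5)^2. Hence A and B are similar.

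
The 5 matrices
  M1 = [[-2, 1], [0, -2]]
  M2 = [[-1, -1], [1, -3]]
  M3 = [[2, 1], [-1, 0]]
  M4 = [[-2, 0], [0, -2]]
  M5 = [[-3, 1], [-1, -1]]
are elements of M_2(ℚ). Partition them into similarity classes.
3 classes: {M1, M2, M5}, {M3}, {M4}

Characteristic polynomials: χ_{M1} = (x + 2)^2, χ_{M2} = (x + 2)^2, χ_{M3} = (x - 1)^2, χ_{M4} = (x + 2)^2, χ_{M5} = (x + 2)^2.

{M1, M2, M5}: invariant factors (x + 2)^2.

{M3}: invariant factors (x - 1)^2.

{M4}: invariant factors x + 2, x + 2.

Matrices are similar if and only if their invariant-factor lists agree; the partition into similarity classes is {M1, M2, M5}, {M3}, {M4}.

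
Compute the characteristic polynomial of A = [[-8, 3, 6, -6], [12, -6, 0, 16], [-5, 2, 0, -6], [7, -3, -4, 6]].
xI - A = [[x + 8, -3, -6, 6], [-12, x + 6, 0, -16], [5, -2, x, 6], [-7, 3, 4, x - 6]].

Expanding det(xI - A) along the first row:
det(xI - A) = + (x + 8)·det([[x + 6, 0, -16], [-2, x, 6], [3, 4, x - 6]]) - (-3)·det([[-12, 0, -16], [5, x, 6], [-7, 4, x - 6]]) + (-6)·det([[-12, x + 6, -16], [5, -2, 6], [-7, 3, x - 6]]) - (6)·det([[-12, x + 6, 0], [5, -2, x], [-7, 3, 4]]).

Evaluating gives χ_A(x) = x^4 + 8x^3 + 24x^2 + 32x + 16 = (x + 2)^4.

χ_A(x) = (x + 2)^4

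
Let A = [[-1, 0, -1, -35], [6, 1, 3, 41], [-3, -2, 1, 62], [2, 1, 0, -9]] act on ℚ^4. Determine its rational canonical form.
The invariant factors of A (the non-unit diagonal entries of the Smith normal form of xI - A over ℚ[x]) are (x + 1)^2(x + 3)^2, each dividing the next. The characteristic polynomial is their product, (x + 1)^2(x + 3)^2.

The rational canonical form is the block-diagonal matrix of companion matrices C(f_i):
R = [[0, 0, 0, -9], [1, 0, 0, -24], [0, 1, 0, -22], [0, 0, 1, -8]].

R = [[0, 0, 0, -9], [1, 0, 0, -24], [0, 1, 0, -22], [0, 0, 1, -8]]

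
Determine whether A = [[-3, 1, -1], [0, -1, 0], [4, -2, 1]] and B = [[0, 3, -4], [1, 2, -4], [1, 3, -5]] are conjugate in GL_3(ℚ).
Yes.

Two matrices over a field are similar if and only if they have the same invariant factors.

Both A and B have characteristic polynomial (x + 1)^3 and minimal polynomial (x + 1)^2. Computing further, both have invariant factors x + 1, (x + 1)^2. Hence A and B are similar.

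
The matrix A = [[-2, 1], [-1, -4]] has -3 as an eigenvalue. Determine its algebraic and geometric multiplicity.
The characteristic polynomial is (x + 3)^2, so the factor x + 3 appears with exponent 2: the algebraic multiplicity is 2.

rank(A + 3I) = 1, so the eigenspace has dimension 2 - 1 = 1: the geometric multiplicity is 1.

Since 1 < 2, A is not diagonalizable.

algebraic multiplicity 2, geometric multiplicity 1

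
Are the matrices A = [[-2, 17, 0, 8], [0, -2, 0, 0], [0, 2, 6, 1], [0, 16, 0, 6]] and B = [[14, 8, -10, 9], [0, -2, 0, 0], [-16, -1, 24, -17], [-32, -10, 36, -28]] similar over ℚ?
Yes.

Two matrices over a field are similar if and only if they have the same invariant factors.

Both A and B have characteristic polynomial (x - 6)^2(x + 2)^2 and minimal polynomial (x - 6)^2(x + 2)^2. Computing further, both have invariant factors (x - 6)^2(x + 2)^2. Hence A and B are similar.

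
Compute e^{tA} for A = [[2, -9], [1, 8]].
A has Jordan form J = [[5, 1], [0, 5]] with A = PJP^{-1}, so e^{tA} = P e^{tJ} P^{-1}.

For a Jordan block J_k(λ), e^{tJ_k(λ)} = e^{λt} · (I + tN + t^2 N^2/2! + ... + t^{k-1} N^{k-1}/(k-1)!) where N is the nilpotent superdiagonal part.

Assembling the blocks and conjugating back gives the entries of e^{tA} as shown above.

e^{tA} = [[(1 - 3*t)*e^{5*t}, -9*t*e^{5*t}], [t*e^{5*t}, (3*t + 1)*e^{5*t}]]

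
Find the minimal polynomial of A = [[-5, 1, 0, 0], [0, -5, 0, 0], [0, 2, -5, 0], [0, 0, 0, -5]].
The characteristic polynomial factors as (x + 5)^4. The minimal polynomial is ∏(x - λ)^{k_λ} where k_λ is the size of the largest Jordan block at λ.

For λ = -5: rank(A + 5I) = 1, and the largest Jordan block has size 2 (the smallest k with rank((A + 5I)^k) = rank((A + 5I)^(k+1))).

So m_A(x) = (x + 5)^2.

m_A(x) = (x + 5)^2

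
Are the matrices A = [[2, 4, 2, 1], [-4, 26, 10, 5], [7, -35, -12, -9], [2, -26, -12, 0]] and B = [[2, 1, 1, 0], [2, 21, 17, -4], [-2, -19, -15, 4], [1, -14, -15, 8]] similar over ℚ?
Two matrices over a field are similar if and only if they have the same invariant factors.

Both A and B have characteristic polynomial (x - 6)^2(x - 2)^2 and minimal polynomial (x - 6)^2(x - 2)^2. Computing further, both have invariant factors (x - 6)^2(x - 2)^2. Hence A and B are similar.

Yes.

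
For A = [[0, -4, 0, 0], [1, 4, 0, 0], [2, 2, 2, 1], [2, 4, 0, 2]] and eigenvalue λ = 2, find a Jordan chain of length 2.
v_1 = [[1, -1, 4, -4]]^T, v_2 = [[2, -1, -4, -2]]^T

We seek v_1 ∈ ker((A - 2I)^2) \ ker(A - 2I), then set v_{i+1} = (A - 2I) v_i.

One such chain is v_1 = [[1, -1, 4, -4]]^T, v_2 = [[2, -1, -4, -2]]^T. Check: (A - 2I) v_2 = [[0, 0, 0, 0]]^T = 0.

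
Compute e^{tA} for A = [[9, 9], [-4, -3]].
A has Jordan form J = [[3, 1], [0, 3]] with A = PJP^{-1}, so e^{tA} = P e^{tJ} P^{-1}.

For a Jordan block J_k(λ), e^{tJ_k(λ)} = e^{λt} · (I + tN + t^2 N^2/2! + ... + t^{k-1} N^{k-1}/(k-1)!) where N is the nilpotent superdiagonal part.

Assembling the blocks and conjugating back gives the entries of e^{tA} as shown above.

e^{tA} = [[(6*t + 1)*e^{3*t}, 9*t*e^{3*t}], [-4*t*e^{3*t}, (1 - 6*t)*e^{3*t}]]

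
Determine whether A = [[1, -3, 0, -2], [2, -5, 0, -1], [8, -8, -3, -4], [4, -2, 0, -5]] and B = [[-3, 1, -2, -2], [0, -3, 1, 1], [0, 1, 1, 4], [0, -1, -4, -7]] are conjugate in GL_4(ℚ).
Yes.

Two matrices over a field are similar if and only if they have the same invariant factors.

Both A and B have characteristic polynomial (x + 3)^4 and minimal polynomial (x + 3)^3. Computing further, both have invariant factors x + 3, (x + 3)^3. Hence A and B are similar.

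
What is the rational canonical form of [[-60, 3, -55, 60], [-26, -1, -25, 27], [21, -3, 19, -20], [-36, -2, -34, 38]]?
R = [[0, 0, 0, -16], [1, 0, 0, 8], [0, 1, 0, 3], [0, 0, 1, -4]]

The invariant factors of A (the non-unit diagonal entries of the Smith normal form of xI - A over ℚ[x]) are (x + 4)(x^3 - 3x + 4), each dividing the next. The characteristic polynomial is their product, (x + 4)(x^3 - 3x + 4).

The rational canonical form is the block-diagonal matrix of companion matrices C(f_i):
R = [[0, 0, 0, -16], [1, 0, 0, 8], [0, 1, 0, 3], [0, 0, 1, -4]].

Note the characteristic polynomial does not split into linear factors over ℚ, so A has no Jordan form over ℚ; the rational canonical form exists over any field.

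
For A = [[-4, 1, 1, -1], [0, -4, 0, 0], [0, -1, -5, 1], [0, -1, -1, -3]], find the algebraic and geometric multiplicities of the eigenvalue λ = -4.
algebraic multiplicity 4, geometric multiplicity 3

The characteristic polynomial is (x + 4)^4, so the factor x + 4 appears with exponent 4: the algebraic multiplicity is 4.

rank(A + 4I) = 1, so the eigenspace has dimension 4 - 1 = 3: the geometric multiplicity is 3.

Since 3 < 4, A is not diagonalizable.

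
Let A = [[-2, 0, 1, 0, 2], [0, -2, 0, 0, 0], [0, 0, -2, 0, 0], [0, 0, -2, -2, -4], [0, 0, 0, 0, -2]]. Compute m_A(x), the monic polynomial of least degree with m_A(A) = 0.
m_A(x) = (x + 2)^2

The characteristic polynomial factors as (x + 2)^5. The minimal polynomial is ∏(x - λ)^{k_λ} where k_λ is the size of the largest Jordan block at λ.

For λ = -2: rank(A + 2I) = 1, and the largest Jordan block has size 2 (the smallest k with rank((A + 2I)^k) = rank((A + 2I)^(k+1))).

So m_A(x) = (x + 2)^2.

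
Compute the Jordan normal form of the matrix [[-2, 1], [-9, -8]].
J = [[-5, 1], [0, -5]]

The characteristic polynomial is det(xI - A) = (x + 5)^2, so the eigenvalues are -5 (algebraic multiplicity 2).

For λ = -5: rank(A + 5I) = 1, rank((A + 5I)^2) = 0. The eigenspace has dimension 2 - 1 = 1, so there is 1 Jordan block; the rank sequence gives block sizes [2].

Assembling the blocks gives the Jordan form J above.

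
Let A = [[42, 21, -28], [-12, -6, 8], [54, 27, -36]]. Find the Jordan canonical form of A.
The characteristic polynomial is det(xI - A) = x^3, so the eigenvalues are 0 (algebraic multiplicity 3).

For λ = 0: rank(A) = 1, rank(A^2) = 0. The eigenspace has dimension 3 - 1 = 2, so there are 2 Jordan blocks; the rank sequence gives block sizes [2, 1].

Assembling the blocks gives the Jordan form J above.

J = [[0, 1, 0], [0, 0, 0], [0, 0, 0]]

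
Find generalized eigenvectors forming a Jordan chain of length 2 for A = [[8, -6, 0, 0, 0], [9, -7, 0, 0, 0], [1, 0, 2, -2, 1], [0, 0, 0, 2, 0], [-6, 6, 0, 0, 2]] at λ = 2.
We seek v_1 ∈ ker((A - 2I)^2) \ ker(A - 2I), then set v_{i+1} = (A - 2I) v_i.

One such chain is v_1 = [[1, 1, 4, 0, 0]]^T, v_2 = [[0, 0, 1, 0, 0]]^T. Check: (A - 2I) v_2 = [[0, 0, 0, 0, 0]]^T = 0.

v_1 = [[1, 1, 4, 0, 0]]^T, v_2 = [[0, 0, 1, 0, 0]]^T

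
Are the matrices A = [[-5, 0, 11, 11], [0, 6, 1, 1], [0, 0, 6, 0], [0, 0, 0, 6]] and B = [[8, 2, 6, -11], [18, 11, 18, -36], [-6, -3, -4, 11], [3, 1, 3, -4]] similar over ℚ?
trace(A) = 13 but trace(B) = 11. The trace is a similarity invariant, so A and B are not similar.

No.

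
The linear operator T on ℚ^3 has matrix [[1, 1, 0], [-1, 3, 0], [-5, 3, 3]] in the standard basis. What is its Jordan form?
The characteristic polynomial is det(xI - A) = (x - 3)(x - 2)^2, so the eigenvalues are 2 (algebraic multiplicity 2), 3 (algebraic multiplicity 1).

For λ = 2: rank(A - 2I) = 2, rank((A - 2I)^2) = 1. The eigenspace has dimension 3 - 2 = 1, so there is 1 Jordan block; the rank sequence gives block sizes [2].

For λ = 3: algebraic multiplicity 1 gives one 1×1 block.

Assembling the blocks gives the Jordan form J above.

J = [[2, 1, 0], [0, 2, 0], [0, 0, 3]]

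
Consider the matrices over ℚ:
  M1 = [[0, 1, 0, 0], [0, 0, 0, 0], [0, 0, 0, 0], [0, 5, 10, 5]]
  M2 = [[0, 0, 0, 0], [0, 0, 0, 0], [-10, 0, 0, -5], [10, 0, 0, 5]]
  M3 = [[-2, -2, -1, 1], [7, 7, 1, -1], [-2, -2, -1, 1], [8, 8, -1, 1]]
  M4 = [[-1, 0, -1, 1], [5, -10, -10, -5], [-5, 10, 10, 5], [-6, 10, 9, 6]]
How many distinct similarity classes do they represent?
2 classes: {M1, M3, M4}, {M2}

Characteristic polynomials: χ_{M1} = x^3(x - 5), χ_{M2} = x^3(x - 5), χ_{M3} = x^3(x - 5), χ_{M4} = x^3(x - 5).

{M1, M3, M4}: invariant factors x, x^2(x - 5).

{M2}: invariant factors x, x, x(x - 5).

Matrices are similar if and only if their invariant-factor lists agree; the partition into similarity classes is {M1, M3, M4}, {M2}.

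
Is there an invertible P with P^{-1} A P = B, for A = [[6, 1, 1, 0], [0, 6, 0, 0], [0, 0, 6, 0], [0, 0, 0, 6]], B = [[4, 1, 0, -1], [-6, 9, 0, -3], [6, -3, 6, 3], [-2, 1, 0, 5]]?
Yes.

Two matrices over a field are similar if and only if they have the same invariant factors.

Both A and B have characteristic polynomial (x - 6)^4 and minimal polynomial (x - 6)^2. Computing further, both have invariant factors x - 6, x - 6, (x - 6)^2. Hence A and B are similar.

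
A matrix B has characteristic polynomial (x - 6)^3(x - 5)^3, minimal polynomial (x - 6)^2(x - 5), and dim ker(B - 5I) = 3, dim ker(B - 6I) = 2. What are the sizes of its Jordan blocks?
λ = 5: algebraic multiplicity 3 (exponent in χ_B), largest block size 1 (exponent in m_B), 3 blocks (geometric multiplicity). These force block sizes [1, 1, 1].
λ = 6: algebraic multiplicity 3 (exponent in χ_B), largest block size 2 (exponent in m_B), 2 blocks (geometric multiplicity). These force block sizes [2, 1].

Jordan blocks: (5, 1), (5, 1), (5, 1), (6, 2), (6, 1)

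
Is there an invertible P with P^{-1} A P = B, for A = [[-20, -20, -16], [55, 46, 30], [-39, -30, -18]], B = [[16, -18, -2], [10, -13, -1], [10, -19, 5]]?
Yes.

Two matrices over a field are similar if and only if they have the same invariant factors.

Both A and B have characteristic polynomial (x - 6)^2(x + 4) and minimal polynomial (x - 6)^2(x + 4). Computing further, both have invariant factors (x - 6)^2(x + 4). Hence A and B are similar.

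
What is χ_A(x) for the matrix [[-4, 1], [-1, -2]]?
χ_A(x) = (x + 3)^2

xI - A = [[x + 4, -1], [1, x + 2]].

Expanding det(xI - A) along the first row:
det(xI - A) = + (x + 4)·det([[x + 2]]) - (-1)·det([[1]]).

Evaluating gives χ_A(x) = x^2 + 6x + 9 = (x + 3)^2.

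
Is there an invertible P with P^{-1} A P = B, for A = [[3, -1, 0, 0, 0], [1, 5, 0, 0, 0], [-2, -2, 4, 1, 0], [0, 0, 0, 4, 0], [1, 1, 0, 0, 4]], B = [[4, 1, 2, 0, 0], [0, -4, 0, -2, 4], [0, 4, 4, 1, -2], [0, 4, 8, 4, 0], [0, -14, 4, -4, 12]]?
Two matrices over a field are similar if and only if they have the same invariant factors.

Both A and B have characteristic polynomial (x - 4)^5 and minimal polynomial (x - 4)^2. Computing further, both have invariant factors x - 4, (x - 4)^2, (x - 4)^2. Hence A and B are similar.

Yes.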